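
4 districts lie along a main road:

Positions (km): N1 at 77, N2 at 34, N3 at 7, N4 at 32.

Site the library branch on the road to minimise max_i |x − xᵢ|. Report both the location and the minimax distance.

The 1-center on a line is the midpoint of the two extreme points: leftmost at 7, rightmost at 77.
Optimal location = (7 + 77)/2 = 42; maximum distance = (77 − 7)/2 = 35.

location 42, max distance 35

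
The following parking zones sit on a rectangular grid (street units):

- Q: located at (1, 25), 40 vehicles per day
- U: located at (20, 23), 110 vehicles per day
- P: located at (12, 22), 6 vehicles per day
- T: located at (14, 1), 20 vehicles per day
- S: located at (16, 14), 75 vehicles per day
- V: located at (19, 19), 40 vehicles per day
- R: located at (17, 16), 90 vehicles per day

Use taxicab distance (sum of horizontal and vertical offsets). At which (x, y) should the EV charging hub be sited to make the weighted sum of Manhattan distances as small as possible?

Manhattan distance separates: Σwᵢ(|x−xᵢ|+|y−yᵢ|) = Σwᵢ|x−xᵢ| + Σwᵢ|y−yᵢ|, so x and y are optimised independently as 1-D weighted medians.
Total weight W = 381; half = 190.5.
x-coordinate, sorted with cumulative weight:
  x=1 (Q, w=40) cum 40
  x=12 (P, w=6) cum 46
  x=14 (T, w=20) cum 66
  x=16 (S, w=75) cum 141
  x=17 (R, w=90) cum 231  ← median
  x=19 (V, w=40) cum 271
  x=20 (U, w=110) cum 381
⇒ x* = 17
y-coordinate, sorted with cumulative weight:
  y=1 (T, w=20) cum 20
  y=14 (S, w=75) cum 95
  y=16 (R, w=90) cum 185
  y=19 (V, w=40) cum 225  ← median
  y=22 (P, w=6) cum 231
  y=23 (U, w=110) cum 341
  y=25 (Q, w=40) cum 381
⇒ y* = 19

(17, 19)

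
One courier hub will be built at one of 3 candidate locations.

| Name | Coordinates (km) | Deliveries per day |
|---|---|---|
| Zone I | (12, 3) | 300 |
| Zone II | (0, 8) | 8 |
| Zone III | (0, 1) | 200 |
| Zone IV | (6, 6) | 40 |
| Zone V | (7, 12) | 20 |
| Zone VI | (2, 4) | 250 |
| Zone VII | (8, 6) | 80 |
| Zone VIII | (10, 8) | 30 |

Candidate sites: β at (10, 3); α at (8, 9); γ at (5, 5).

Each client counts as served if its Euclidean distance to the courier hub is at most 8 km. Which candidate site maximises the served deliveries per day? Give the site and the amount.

Coverage radius r = 8 km; a point is covered iff (Δx)²+(Δy)² ≤ 8² = 64.
  β (10, 3): covers {Zone I, Zone IV, Zone VII, Zone VIII} → 450
  α (8, 9): covers {Zone I, Zone IV, Zone V, Zone VI, Zone VII, Zone VIII} → 720
  γ (5, 5): covers {Zone I, Zone II, Zone III, Zone IV, Zone V, Zone VI, Zone VII, Zone VIII} → 928
Maximum coverage at γ: 928 deliveries per day.

γ, covering 928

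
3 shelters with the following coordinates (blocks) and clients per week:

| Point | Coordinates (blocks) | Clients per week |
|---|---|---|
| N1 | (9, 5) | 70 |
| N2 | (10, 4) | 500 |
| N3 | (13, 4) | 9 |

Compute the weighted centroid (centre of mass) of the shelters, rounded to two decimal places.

(9.93, 4.12)

The minimiser of Σwᵢ‖p−pᵢ‖² is the weighted centroid p* = (Σwᵢpᵢ)/(Σwᵢ).
Σwᵢ = 579.
Σwᵢxᵢ = 70·9 + 500·10 + 9·13 = 5747.
Σwᵢyᵢ = 70·5 + 500·4 + 9·4 = 2386.
x* = 5747/579 = 9.93, y* = 2386/579 = 4.12.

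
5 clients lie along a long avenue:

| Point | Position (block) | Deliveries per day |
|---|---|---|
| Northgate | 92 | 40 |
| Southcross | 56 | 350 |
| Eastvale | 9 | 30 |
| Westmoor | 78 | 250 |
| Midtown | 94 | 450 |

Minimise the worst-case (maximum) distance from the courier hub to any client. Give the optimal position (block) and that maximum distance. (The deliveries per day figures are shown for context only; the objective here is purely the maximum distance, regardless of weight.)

The 1-center on a line is the midpoint of the two extreme points: leftmost at 9, rightmost at 94.
Optimal location = (9 + 94)/2 = 51.5; maximum distance = (94 − 9)/2 = 42.5.

location 51.5, max distance 42.5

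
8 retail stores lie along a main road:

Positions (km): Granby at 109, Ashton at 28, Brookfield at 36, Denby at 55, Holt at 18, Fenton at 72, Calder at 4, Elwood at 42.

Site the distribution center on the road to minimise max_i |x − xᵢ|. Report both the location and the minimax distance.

location 56.5, max distance 52.5

The 1-center on a line is the midpoint of the two extreme points: leftmost at 4, rightmost at 109.
Optimal location = (4 + 109)/2 = 56.5; maximum distance = (109 − 4)/2 = 52.5.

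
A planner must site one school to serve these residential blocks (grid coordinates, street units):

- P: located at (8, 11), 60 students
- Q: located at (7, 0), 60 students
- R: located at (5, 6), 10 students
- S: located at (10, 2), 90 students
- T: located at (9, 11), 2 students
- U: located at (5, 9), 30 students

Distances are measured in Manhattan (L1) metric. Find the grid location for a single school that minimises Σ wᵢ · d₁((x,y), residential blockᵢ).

Manhattan distance separates: Σwᵢ(|x−xᵢ|+|y−yᵢ|) = Σwᵢ|x−xᵢ| + Σwᵢ|y−yᵢ|, so x and y are optimised independently as 1-D weighted medians.
Total weight W = 252; half = 126.
x-coordinate, sorted with cumulative weight:
  x=5 (R, w=10) cum 10
  x=5 (U, w=30) cum 40
  x=7 (Q, w=60) cum 100
  x=8 (P, w=60) cum 160  ← median
  x=9 (T, w=2) cum 162
  x=10 (S, w=90) cum 252
⇒ x* = 8
y-coordinate, sorted with cumulative weight:
  y=0 (Q, w=60) cum 60
  y=2 (S, w=90) cum 150  ← median
  y=6 (R, w=10) cum 160
  y=9 (U, w=30) cum 190
  y=11 (P, w=60) cum 250
  y=11 (T, w=2) cum 252
⇒ y* = 2

(8, 2)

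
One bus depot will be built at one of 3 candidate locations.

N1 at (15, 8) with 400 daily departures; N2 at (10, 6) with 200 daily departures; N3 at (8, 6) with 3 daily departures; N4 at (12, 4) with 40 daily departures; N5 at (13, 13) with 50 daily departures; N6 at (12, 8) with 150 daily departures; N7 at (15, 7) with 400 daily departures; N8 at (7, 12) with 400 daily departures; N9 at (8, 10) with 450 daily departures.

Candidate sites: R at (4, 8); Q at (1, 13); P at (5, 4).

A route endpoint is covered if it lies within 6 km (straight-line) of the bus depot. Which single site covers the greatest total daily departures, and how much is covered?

Coverage radius r = 6 km; a point is covered iff (Δx)²+(Δy)² ≤ 6² = 36.
  R (4, 8): covers {N3, N8, N9} → 853
  Q (1, 13): covers {none} → 0
  P (5, 4): covers {N2, N3} → 203
Maximum coverage at R: 853 daily departures.

R, covering 853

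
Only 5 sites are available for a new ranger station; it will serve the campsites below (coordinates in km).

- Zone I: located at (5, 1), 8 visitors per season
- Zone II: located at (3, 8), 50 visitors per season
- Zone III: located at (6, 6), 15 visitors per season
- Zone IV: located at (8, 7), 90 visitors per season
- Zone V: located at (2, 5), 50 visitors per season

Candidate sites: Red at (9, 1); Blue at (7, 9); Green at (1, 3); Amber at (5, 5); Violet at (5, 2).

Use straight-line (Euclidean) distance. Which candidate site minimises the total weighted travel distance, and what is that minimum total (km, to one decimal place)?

Total weighted distance at each candidate:
  Red (9, 1): total = 1531.0
  Blue (7, 9): total = 841.0
  Green (1, 3): total = 1229.9
  Amber (5, 5): total = 708.0
  Violet (5, 2): total = 1123.0
Minimum is at Amber with total 708.0 km.

Amber, total 708.0 km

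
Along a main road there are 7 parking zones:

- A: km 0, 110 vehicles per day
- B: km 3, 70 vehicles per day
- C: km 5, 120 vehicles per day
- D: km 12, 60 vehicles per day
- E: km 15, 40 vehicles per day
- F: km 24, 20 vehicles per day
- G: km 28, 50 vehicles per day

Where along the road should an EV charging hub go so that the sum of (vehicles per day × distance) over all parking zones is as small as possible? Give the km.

x = 5

For a sum of weighted absolute distances on a line, the optimum is the weighted median (not the mean). Total weight W = 470; half-weight = 235.
Sort by position and accumulate weight:
  km 0 (A, w=110) → cum 110
  km 3 (B, w=70) → cum 180
  km 5 (C, w=120) → cum 300  ≥ 235 → median here
  km 12 (D, w=60) → cum 360
  km 15 (E, w=40) → cum 400
  km 24 (F, w=20) → cum 420
  km 28 (G, w=50) → cum 470
Optimal location: km 5.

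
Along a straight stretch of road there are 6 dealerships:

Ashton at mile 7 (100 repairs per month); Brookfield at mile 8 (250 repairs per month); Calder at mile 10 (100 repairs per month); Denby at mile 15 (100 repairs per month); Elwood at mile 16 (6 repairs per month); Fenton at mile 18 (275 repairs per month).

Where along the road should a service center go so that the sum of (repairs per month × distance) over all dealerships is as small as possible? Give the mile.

For a sum of weighted absolute distances on a line, the optimum is the weighted median (not the mean). Total weight W = 831; half-weight = 415.5.
Sort by position and accumulate weight:
  mile 7 (Ashton, w=100) → cum 100
  mile 8 (Brookfield, w=250) → cum 350
  mile 10 (Calder, w=100) → cum 450  ≥ 415.5 → median here
  mile 15 (Denby, w=100) → cum 550
  mile 16 (Elwood, w=6) → cum 556
  mile 18 (Fenton, w=275) → cum 831
Optimal location: mile 10.

x = 10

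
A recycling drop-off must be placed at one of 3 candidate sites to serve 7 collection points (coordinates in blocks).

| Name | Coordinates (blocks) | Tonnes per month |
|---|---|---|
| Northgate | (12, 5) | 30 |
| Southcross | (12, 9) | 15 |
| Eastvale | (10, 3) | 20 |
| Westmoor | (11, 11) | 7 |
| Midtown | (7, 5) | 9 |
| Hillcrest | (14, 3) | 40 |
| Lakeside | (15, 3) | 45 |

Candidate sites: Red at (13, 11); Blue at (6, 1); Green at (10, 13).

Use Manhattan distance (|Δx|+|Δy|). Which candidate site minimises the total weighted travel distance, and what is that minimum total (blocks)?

Red, total 1407 blocks

Total weighted distance at each candidate:
  Red (13, 11): total = 1407
  Blue (6, 1): total = 1675
  Green (10, 13): total = 1945
Minimum is at Red with total 1407 blocks.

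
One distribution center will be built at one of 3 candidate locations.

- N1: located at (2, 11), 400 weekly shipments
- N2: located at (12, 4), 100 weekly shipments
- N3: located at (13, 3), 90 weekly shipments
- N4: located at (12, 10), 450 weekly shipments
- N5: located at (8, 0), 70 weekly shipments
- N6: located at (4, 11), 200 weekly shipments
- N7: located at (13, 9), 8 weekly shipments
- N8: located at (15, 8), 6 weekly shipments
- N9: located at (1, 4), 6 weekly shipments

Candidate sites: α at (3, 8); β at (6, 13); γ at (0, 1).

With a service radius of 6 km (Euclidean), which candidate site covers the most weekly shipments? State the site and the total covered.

α, covering 606

Coverage radius r = 6 km; a point is covered iff (Δx)²+(Δy)² ≤ 6² = 36.
  α (3, 8): covers {N1, N6, N9} → 606
  β (6, 13): covers {N1, N6} → 600
  γ (0, 1): covers {N9} → 6
Maximum coverage at α: 606 weekly shipments.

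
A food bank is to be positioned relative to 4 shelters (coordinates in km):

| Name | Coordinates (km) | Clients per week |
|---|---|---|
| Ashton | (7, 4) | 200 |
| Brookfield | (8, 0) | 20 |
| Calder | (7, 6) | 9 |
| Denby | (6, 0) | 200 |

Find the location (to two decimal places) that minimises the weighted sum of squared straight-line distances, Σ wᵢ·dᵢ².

The minimiser of Σwᵢ‖p−pᵢ‖² is the weighted centroid p* = (Σwᵢpᵢ)/(Σwᵢ).
Σwᵢ = 429.
Σwᵢxᵢ = 200·7 + 20·8 + 9·7 + 200·6 = 2823.
Σwᵢyᵢ = 200·4 + 20·0 + 9·6 + 200·0 = 854.
x* = 2823/429 = 6.58, y* = 854/429 = 1.99.

(6.58, 1.99)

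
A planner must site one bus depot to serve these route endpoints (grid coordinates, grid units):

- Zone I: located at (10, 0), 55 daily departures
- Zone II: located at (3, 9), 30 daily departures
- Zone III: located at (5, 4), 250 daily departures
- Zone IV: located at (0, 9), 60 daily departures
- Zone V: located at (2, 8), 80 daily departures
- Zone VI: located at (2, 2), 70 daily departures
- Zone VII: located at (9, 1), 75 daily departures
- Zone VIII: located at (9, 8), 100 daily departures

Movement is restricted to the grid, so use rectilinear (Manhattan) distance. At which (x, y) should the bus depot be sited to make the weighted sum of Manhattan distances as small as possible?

(5, 4)

Manhattan distance separates: Σwᵢ(|x−xᵢ|+|y−yᵢ|) = Σwᵢ|x−xᵢ| + Σwᵢ|y−yᵢ|, so x and y are optimised independently as 1-D weighted medians.
Total weight W = 720; half = 360.
x-coordinate, sorted with cumulative weight:
  x=0 (Zone IV, w=60) cum 60
  x=2 (Zone V, w=80) cum 140
  x=2 (Zone VI, w=70) cum 210
  x=3 (Zone II, w=30) cum 240
  x=5 (Zone III, w=250) cum 490  ← median
  x=9 (Zone VII, w=75) cum 565
  x=9 (Zone VIII, w=100) cum 665
  x=10 (Zone I, w=55) cum 720
⇒ x* = 5
y-coordinate, sorted with cumulative weight:
  y=0 (Zone I, w=55) cum 55
  y=1 (Zone VII, w=75) cum 130
  y=2 (Zone VI, w=70) cum 200
  y=4 (Zone III, w=250) cum 450  ← median
  y=8 (Zone V, w=80) cum 530
  y=8 (Zone VIII, w=100) cum 630
  y=9 (Zone II, w=30) cum 660
  y=9 (Zone IV, w=60) cum 720
⇒ y* = 4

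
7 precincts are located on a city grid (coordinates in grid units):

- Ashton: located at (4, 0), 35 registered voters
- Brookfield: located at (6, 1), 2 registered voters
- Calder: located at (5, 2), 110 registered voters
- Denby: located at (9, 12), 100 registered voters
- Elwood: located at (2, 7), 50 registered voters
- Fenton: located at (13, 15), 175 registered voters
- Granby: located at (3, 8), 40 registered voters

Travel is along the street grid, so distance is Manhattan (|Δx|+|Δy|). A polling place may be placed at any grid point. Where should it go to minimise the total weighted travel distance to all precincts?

(9, 12)

Manhattan distance separates: Σwᵢ(|x−xᵢ|+|y−yᵢ|) = Σwᵢ|x−xᵢ| + Σwᵢ|y−yᵢ|, so x and y are optimised independently as 1-D weighted medians.
Total weight W = 512; half = 256.
x-coordinate, sorted with cumulative weight:
  x=2 (Elwood, w=50) cum 50
  x=3 (Granby, w=40) cum 90
  x=4 (Ashton, w=35) cum 125
  x=5 (Calder, w=110) cum 235
  x=6 (Brookfield, w=2) cum 237
  x=9 (Denby, w=100) cum 337  ← median
  x=13 (Fenton, w=175) cum 512
⇒ x* = 9
y-coordinate, sorted with cumulative weight:
  y=0 (Ashton, w=35) cum 35
  y=1 (Brookfield, w=2) cum 37
  y=2 (Calder, w=110) cum 147
  y=7 (Elwood, w=50) cum 197
  y=8 (Granby, w=40) cum 237
  y=12 (Denby, w=100) cum 337  ← median
  y=15 (Fenton, w=175) cum 512
⇒ y* = 12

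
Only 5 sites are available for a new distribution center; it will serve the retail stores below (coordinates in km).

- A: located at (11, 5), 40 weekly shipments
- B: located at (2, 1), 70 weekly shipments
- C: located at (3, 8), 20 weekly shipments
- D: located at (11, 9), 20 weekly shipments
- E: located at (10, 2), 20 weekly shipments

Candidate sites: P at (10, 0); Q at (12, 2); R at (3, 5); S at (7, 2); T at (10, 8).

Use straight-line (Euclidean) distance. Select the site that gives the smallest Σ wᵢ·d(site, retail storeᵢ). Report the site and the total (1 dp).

Total weighted distance at each candidate:
  P (10, 0): total = 1202.0
  Q (12, 2): total = 1227.7
  R (3, 5): total = 999.8
  S (7, 2): total = 922.4
  T (10, 8): total = 1158.9
Minimum is at S with total 922.4 km.

S, total 922.4 km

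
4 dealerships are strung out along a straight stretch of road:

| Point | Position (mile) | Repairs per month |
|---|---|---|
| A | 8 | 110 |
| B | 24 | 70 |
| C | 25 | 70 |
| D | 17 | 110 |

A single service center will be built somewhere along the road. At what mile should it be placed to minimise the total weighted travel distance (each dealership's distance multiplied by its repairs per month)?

x = 17

For a sum of weighted absolute distances on a line, the optimum is the weighted median (not the mean). Total weight W = 360; half-weight = 180.
Sort by position and accumulate weight:
  mile 8 (A, w=110) → cum 110
  mile 17 (D, w=110) → cum 220  ≥ 180 → median here
  mile 24 (B, w=70) → cum 290
  mile 25 (C, w=70) → cum 360
Optimal location: mile 17.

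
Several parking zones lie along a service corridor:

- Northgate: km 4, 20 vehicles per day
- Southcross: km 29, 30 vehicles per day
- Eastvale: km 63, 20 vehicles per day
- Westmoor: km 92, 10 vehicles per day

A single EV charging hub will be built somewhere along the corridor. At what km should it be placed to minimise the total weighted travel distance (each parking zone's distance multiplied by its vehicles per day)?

x = 29

For a sum of weighted absolute distances on a line, the optimum is the weighted median (not the mean). Total weight W = 80; half-weight = 40.
Sort by position and accumulate weight:
  km 4 (Northgate, w=20) → cum 20
  km 29 (Southcross, w=30) → cum 50  ≥ 40 → median here
  km 63 (Eastvale, w=20) → cum 70
  km 92 (Westmoor, w=10) → cum 80
Optimal location: km 29.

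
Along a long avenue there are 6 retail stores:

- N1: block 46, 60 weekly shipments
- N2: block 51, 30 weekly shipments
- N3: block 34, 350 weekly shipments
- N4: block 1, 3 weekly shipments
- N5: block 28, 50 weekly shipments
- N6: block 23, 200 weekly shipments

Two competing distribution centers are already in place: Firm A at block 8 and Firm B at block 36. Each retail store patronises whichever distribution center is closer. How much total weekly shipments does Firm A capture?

3

The indifferent point is the midpoint (8+36)/2 = 22; retail stores left of it (closer to Firm A at 8) go to Firm A, those right go to Firm B.
  N4 at 1 (w=3) → Firm A
  N6 at 23 (w=200) → Firm B
  N5 at 28 (w=50) → Firm B
  N3 at 34 (w=350) → Firm B
  N1 at 46 (w=60) → Firm B
  N2 at 51 (w=30) → Firm B
Firm A captures 3; Firm B captures 690.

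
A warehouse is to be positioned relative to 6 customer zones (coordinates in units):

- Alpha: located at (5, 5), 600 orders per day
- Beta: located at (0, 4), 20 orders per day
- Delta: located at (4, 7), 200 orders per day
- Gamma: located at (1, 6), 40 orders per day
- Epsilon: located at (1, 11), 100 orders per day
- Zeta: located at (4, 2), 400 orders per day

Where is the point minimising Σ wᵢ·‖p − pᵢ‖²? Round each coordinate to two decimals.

The minimiser of Σwᵢ‖p−pᵢ‖² is the weighted centroid p* = (Σwᵢpᵢ)/(Σwᵢ).
Σwᵢ = 1360.
Σwᵢxᵢ = 600·5 + 20·0 + 200·4 + 40·1 + 100·1 + 400·4 = 5540.
Σwᵢyᵢ = 600·5 + 20·4 + 200·7 + 40·6 + 100·11 + 400·2 = 6620.
x* = 5540/1360 = 4.07, y* = 6620/1360 = 4.87.

(4.07, 4.87)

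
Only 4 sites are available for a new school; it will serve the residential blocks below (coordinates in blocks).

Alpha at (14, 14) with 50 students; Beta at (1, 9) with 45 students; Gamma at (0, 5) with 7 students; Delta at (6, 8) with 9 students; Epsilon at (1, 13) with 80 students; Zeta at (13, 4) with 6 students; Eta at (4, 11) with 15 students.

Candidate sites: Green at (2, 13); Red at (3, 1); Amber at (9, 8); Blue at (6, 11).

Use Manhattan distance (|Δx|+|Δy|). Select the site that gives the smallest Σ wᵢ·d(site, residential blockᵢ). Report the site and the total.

Green, total 1286 blocks

Total weighted distance at each candidate:
  Green (2, 13): total = 1286
  Red (3, 1): total = 3152
  Amber (9, 8): total = 2274
  Blue (6, 11): total = 1650
Minimum is at Green with total 1286 blocks.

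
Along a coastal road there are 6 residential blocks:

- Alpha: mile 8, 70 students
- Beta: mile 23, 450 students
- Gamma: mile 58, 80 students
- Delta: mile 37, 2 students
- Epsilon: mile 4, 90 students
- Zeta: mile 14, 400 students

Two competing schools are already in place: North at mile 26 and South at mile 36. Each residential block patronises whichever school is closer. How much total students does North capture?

The indifferent point is the midpoint (26+36)/2 = 31; residential blocks left of it (closer to North at 26) go to North, those right go to South.
  Epsilon at 4 (w=90) → North
  Alpha at 8 (w=70) → North
  Zeta at 14 (w=400) → North
  Beta at 23 (w=450) → North
  Delta at 37 (w=2) → South
  Gamma at 58 (w=80) → South
North captures 1010; South captures 82.

1010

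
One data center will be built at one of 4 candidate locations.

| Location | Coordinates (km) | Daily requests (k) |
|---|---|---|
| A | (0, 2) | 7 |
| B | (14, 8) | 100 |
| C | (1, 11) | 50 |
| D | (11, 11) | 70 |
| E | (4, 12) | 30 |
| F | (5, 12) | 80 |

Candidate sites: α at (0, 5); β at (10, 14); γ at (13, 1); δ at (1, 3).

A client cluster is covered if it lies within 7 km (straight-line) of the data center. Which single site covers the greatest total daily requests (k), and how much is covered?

Coverage radius r = 7 km; a point is covered iff (Δx)²+(Δy)² ≤ 7² = 49.
  α (0, 5): covers {A, C} → 57
  β (10, 14): covers {D, E, F} → 180
  γ (13, 1): covers {none} → 0
  δ (1, 3): covers {A} → 7
Maximum coverage at β: 180 daily requests (k).

β, covering 180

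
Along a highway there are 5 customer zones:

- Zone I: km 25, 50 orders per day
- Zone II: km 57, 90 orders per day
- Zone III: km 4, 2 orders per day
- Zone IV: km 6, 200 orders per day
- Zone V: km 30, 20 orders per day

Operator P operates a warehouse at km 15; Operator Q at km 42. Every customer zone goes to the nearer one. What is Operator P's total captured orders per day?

252

The indifferent point is the midpoint (15+42)/2 = 28.5; customer zones left of it (closer to Operator P at 15) go to Operator P, those right go to Operator Q.
  Zone III at 4 (w=2) → Operator P
  Zone IV at 6 (w=200) → Operator P
  Zone I at 25 (w=50) → Operator P
  Zone V at 30 (w=20) → Operator Q
  Zone II at 57 (w=90) → Operator Q
Operator P captures 252; Operator Q captures 110.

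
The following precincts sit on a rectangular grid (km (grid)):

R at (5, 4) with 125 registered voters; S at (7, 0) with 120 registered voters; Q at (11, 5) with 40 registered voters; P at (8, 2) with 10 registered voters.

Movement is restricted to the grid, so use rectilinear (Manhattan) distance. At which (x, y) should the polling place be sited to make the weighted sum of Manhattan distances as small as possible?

Manhattan distance separates: Σwᵢ(|x−xᵢ|+|y−yᵢ|) = Σwᵢ|x−xᵢ| + Σwᵢ|y−yᵢ|, so x and y are optimised independently as 1-D weighted medians.
Total weight W = 295; half = 147.5.
x-coordinate, sorted with cumulative weight:
  x=5 (R, w=125) cum 125
  x=7 (S, w=120) cum 245  ← median
  x=8 (P, w=10) cum 255
  x=11 (Q, w=40) cum 295
⇒ x* = 7
y-coordinate, sorted with cumulative weight:
  y=0 (S, w=120) cum 120
  y=2 (P, w=10) cum 130
  y=4 (R, w=125) cum 255  ← median
  y=5 (Q, w=40) cum 295
⇒ y* = 4

(7, 4)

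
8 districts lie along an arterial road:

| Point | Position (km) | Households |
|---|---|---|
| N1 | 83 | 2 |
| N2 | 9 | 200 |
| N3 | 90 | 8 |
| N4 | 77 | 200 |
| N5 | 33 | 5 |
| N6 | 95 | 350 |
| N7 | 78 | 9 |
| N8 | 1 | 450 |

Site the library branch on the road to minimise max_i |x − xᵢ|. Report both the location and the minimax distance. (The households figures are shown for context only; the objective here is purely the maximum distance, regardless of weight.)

location 48, max distance 47

The 1-center on a line is the midpoint of the two extreme points: leftmost at 1, rightmost at 95.
Optimal location = (1 + 95)/2 = 48; maximum distance = (95 − 1)/2 = 47.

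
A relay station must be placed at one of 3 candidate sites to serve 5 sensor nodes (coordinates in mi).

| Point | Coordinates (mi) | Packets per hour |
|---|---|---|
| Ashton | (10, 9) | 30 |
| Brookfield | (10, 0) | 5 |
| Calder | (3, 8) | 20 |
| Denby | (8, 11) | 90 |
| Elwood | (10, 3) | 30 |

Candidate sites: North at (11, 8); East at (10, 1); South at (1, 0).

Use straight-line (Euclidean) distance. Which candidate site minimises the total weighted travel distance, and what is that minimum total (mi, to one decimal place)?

North, total 777.5 mi

Total weighted distance at each candidate:
  North (11, 8): total = 777.5
  East (10, 1): total = 1420.8
  South (1, 0): total = 2049.8
Minimum is at North with total 777.5 mi.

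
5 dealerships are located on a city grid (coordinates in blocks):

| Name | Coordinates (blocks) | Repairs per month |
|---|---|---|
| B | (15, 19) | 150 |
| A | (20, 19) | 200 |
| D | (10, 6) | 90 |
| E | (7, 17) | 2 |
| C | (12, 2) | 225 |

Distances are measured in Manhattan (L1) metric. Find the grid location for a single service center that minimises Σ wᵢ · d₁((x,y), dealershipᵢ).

(15, 19)

Manhattan distance separates: Σwᵢ(|x−xᵢ|+|y−yᵢ|) = Σwᵢ|x−xᵢ| + Σwᵢ|y−yᵢ|, so x and y are optimised independently as 1-D weighted medians.
Total weight W = 667; half = 333.5.
x-coordinate, sorted with cumulative weight:
  x=7 (E, w=2) cum 2
  x=10 (D, w=90) cum 92
  x=12 (C, w=225) cum 317
  x=15 (B, w=150) cum 467  ← median
  x=20 (A, w=200) cum 667
⇒ x* = 15
y-coordinate, sorted with cumulative weight:
  y=2 (C, w=225) cum 225
  y=6 (D, w=90) cum 315
  y=17 (E, w=2) cum 317
  y=19 (B, w=150) cum 467  ← median
  y=19 (A, w=200) cum 667
⇒ y* = 19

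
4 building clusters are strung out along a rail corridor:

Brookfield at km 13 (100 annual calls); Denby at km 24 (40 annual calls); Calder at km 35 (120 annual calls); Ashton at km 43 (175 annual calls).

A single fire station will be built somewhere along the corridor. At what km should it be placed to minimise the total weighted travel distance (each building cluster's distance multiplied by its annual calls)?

x = 35

For a sum of weighted absolute distances on a line, the optimum is the weighted median (not the mean). Total weight W = 435; half-weight = 217.5.
Sort by position and accumulate weight:
  km 13 (Brookfield, w=100) → cum 100
  km 24 (Denby, w=40) → cum 140
  km 35 (Calder, w=120) → cum 260  ≥ 217.5 → median here
  km 43 (Ashton, w=175) → cum 435
Optimal location: km 35.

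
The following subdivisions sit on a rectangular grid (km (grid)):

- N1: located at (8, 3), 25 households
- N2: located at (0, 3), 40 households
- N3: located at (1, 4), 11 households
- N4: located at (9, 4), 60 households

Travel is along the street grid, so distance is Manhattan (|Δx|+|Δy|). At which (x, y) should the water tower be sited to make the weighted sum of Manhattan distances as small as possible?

Manhattan distance separates: Σwᵢ(|x−xᵢ|+|y−yᵢ|) = Σwᵢ|x−xᵢ| + Σwᵢ|y−yᵢ|, so x and y are optimised independently as 1-D weighted medians.
Total weight W = 136; half = 68.
x-coordinate, sorted with cumulative weight:
  x=0 (N2, w=40) cum 40
  x=1 (N3, w=11) cum 51
  x=8 (N1, w=25) cum 76  ← median
  x=9 (N4, w=60) cum 136
⇒ x* = 8
y-coordinate, sorted with cumulative weight:
  y=3 (N1, w=25) cum 25
  y=3 (N2, w=40) cum 65
  y=4 (N3, w=11) cum 76  ← median
  y=4 (N4, w=60) cum 136
⇒ y* = 4

(8, 4)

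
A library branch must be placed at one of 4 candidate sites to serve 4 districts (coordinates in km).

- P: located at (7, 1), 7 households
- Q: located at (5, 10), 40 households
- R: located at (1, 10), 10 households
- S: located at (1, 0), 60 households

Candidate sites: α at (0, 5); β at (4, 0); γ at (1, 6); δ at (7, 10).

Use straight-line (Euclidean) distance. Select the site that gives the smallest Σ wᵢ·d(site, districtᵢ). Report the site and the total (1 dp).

γ, total 680.9 km

Total weighted distance at each candidate:
  α (0, 5): total = 696.2
  β (4, 0): total = 708.5
  γ (1, 6): total = 680.9
  δ (7, 10): total = 902.7
Minimum is at γ with total 680.9 km.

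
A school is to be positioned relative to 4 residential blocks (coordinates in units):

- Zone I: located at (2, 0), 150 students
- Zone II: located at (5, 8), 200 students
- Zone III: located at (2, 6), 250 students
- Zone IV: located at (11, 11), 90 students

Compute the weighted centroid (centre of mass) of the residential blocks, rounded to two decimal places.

The minimiser of Σwᵢ‖p−pᵢ‖² is the weighted centroid p* = (Σwᵢpᵢ)/(Σwᵢ).
Σwᵢ = 690.
Σwᵢxᵢ = 150·2 + 200·5 + 250·2 + 90·11 = 2790.
Σwᵢyᵢ = 150·0 + 200·8 + 250·6 + 90·11 = 4090.
x* = 2790/690 = 4.04, y* = 4090/690 = 5.93.

(4.04, 5.93)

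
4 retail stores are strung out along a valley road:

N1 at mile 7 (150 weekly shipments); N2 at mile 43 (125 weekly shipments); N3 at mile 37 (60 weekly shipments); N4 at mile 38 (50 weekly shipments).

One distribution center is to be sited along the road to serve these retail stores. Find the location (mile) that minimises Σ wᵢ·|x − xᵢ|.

x = 37

For a sum of weighted absolute distances on a line, the optimum is the weighted median (not the mean). Total weight W = 385; half-weight = 192.5.
Sort by position and accumulate weight:
  mile 7 (N1, w=150) → cum 150
  mile 37 (N3, w=60) → cum 210  ≥ 192.5 → median here
  mile 38 (N4, w=50) → cum 260
  mile 43 (N2, w=125) → cum 385
Optimal location: mile 37.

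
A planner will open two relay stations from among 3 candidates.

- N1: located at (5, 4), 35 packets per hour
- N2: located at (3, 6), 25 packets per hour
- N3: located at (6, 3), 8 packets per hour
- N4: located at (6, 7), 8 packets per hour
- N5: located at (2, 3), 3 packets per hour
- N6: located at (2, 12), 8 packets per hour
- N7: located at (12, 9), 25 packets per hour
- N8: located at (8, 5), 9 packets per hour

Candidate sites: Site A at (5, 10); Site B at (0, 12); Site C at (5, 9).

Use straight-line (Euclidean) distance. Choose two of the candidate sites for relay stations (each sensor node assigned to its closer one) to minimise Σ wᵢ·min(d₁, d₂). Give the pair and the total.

Evaluate every pair (each demand assigned to the nearer of the two):
  {Site B, Site C}: total = 587.8
  {Site A, Site C}: total = 600.7
  {Site A, Site B}: total = 671.8
Best pair: {Site B, Site C} with total 587.8.

{Site B, Site C}, total 587.8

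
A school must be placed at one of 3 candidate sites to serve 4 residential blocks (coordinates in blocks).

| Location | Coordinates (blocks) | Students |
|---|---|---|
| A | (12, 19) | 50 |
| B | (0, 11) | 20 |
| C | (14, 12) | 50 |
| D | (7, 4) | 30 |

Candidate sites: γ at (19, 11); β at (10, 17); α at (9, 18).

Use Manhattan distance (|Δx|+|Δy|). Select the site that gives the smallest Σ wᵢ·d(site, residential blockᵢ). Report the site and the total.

Total weighted distance at each candidate:
  γ (19, 11): total = 2000
  β (10, 17): total = 1450
  α (9, 18): total = 1550
Minimum is at β with total 1450 blocks.

β, total 1450 blocks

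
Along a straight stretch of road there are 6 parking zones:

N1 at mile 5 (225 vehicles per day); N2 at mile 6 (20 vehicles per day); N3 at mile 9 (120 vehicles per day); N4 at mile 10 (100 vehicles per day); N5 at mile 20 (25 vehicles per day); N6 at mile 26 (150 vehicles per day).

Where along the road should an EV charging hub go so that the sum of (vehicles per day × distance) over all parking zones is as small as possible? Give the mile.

x = 9

For a sum of weighted absolute distances on a line, the optimum is the weighted median (not the mean). Total weight W = 640; half-weight = 320.
Sort by position and accumulate weight:
  mile 5 (N1, w=225) → cum 225
  mile 6 (N2, w=20) → cum 245
  mile 9 (N3, w=120) → cum 365  ≥ 320 → median here
  mile 10 (N4, w=100) → cum 465
  mile 20 (N5, w=25) → cum 490
  mile 26 (N6, w=150) → cum 640
Optimal location: mile 9.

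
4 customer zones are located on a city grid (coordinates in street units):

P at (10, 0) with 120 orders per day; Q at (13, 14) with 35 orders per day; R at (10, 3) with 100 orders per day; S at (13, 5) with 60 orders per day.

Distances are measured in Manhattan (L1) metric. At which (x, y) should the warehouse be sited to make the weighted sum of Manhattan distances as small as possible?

Manhattan distance separates: Σwᵢ(|x−xᵢ|+|y−yᵢ|) = Σwᵢ|x−xᵢ| + Σwᵢ|y−yᵢ|, so x and y are optimised independently as 1-D weighted medians.
Total weight W = 315; half = 157.5.
x-coordinate, sorted with cumulative weight:
  x=10 (P, w=120) cum 120
  x=10 (R, w=100) cum 220  ← median
  x=13 (Q, w=35) cum 255
  x=13 (S, w=60) cum 315
⇒ x* = 10
y-coordinate, sorted with cumulative weight:
  y=0 (P, w=120) cum 120
  y=3 (R, w=100) cum 220  ← median
  y=5 (S, w=60) cum 280
  y=14 (Q, w=35) cum 315
⇒ y* = 3

(10, 3)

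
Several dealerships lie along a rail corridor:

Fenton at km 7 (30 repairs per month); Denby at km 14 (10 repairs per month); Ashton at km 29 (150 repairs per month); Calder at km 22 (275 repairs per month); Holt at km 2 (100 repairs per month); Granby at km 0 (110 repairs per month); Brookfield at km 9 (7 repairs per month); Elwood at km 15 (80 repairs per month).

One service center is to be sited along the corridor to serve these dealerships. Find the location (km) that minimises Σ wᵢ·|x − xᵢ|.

x = 22

For a sum of weighted absolute distances on a line, the optimum is the weighted median (not the mean). Total weight W = 762; half-weight = 381.
Sort by position and accumulate weight:
  km 0 (Granby, w=110) → cum 110
  km 2 (Holt, w=100) → cum 210
  km 7 (Fenton, w=30) → cum 240
  km 9 (Brookfield, w=7) → cum 247
  km 14 (Denby, w=10) → cum 257
  km 15 (Elwood, w=80) → cum 337
  km 22 (Calder, w=275) → cum 612  ≥ 381 → median here
  km 29 (Ashton, w=150) → cum 762
Optimal location: km 22.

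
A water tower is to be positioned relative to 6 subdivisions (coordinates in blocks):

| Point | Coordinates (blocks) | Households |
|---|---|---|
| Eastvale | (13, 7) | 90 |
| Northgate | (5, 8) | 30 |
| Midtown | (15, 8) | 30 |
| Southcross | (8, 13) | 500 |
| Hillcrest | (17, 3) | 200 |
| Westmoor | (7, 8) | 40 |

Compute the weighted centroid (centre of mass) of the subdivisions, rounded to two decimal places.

(10.62, 9.58)

The minimiser of Σwᵢ‖p−pᵢ‖² is the weighted centroid p* = (Σwᵢpᵢ)/(Σwᵢ).
Σwᵢ = 890.
Σwᵢxᵢ = 90·13 + 30·5 + 30·15 + 500·8 + 200·17 + 40·7 = 9450.
Σwᵢyᵢ = 90·7 + 30·8 + 30·8 + 500·13 + 200·3 + 40·8 = 8530.
x* = 9450/890 = 10.62, y* = 8530/890 = 9.58.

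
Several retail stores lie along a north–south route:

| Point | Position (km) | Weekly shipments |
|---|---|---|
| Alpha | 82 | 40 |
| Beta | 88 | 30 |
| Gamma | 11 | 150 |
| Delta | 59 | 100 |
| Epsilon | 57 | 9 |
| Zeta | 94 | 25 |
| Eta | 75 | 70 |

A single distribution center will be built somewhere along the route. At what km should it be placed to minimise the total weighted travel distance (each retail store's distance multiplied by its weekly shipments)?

For a sum of weighted absolute distances on a line, the optimum is the weighted median (not the mean). Total weight W = 424; half-weight = 212.
Sort by position and accumulate weight:
  km 11 (Gamma, w=150) → cum 150
  km 57 (Epsilon, w=9) → cum 159
  km 59 (Delta, w=100) → cum 259  ≥ 212 → median here
  km 75 (Eta, w=70) → cum 329
  km 82 (Alpha, w=40) → cum 369
  km 88 (Beta, w=30) → cum 399
  km 94 (Zeta, w=25) → cum 424
Optimal location: km 59.

x = 59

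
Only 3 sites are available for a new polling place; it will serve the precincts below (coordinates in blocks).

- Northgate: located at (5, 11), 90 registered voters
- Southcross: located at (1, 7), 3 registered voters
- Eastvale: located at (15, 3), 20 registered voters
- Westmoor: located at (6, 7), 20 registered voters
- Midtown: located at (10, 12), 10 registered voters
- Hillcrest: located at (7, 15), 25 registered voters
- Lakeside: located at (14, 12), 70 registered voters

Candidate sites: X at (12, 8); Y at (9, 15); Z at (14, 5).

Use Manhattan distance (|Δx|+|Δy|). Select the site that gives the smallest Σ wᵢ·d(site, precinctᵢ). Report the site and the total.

Total weighted distance at each candidate:
  X (12, 8): total = 2016
  Y (9, 15): total = 1998
  Z (14, 5): total = 2680
Minimum is at Y with total 1998 blocks.

Y, total 1998 blocks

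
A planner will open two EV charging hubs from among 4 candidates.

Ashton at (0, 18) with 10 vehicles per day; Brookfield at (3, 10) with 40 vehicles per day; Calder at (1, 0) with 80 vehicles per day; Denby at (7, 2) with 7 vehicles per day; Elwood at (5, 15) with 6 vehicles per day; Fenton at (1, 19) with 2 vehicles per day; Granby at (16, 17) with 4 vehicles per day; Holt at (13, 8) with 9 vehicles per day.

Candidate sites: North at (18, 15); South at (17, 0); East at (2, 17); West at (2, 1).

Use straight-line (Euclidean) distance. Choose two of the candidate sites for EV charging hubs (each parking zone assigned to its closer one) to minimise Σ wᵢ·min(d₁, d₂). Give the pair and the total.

Evaluate every pair (each demand assigned to the nearer of the two):
  {East, West}: total = 653.5
  {North, West}: total = 883.9
  {South, West}: total = 952.8
  {South, East}: total = 1819.2
  {North, East}: total = 1893.1
  {North, South}: total = 2368.0
Best pair: {East, West} with total 653.5.

{East, West}, total 653.5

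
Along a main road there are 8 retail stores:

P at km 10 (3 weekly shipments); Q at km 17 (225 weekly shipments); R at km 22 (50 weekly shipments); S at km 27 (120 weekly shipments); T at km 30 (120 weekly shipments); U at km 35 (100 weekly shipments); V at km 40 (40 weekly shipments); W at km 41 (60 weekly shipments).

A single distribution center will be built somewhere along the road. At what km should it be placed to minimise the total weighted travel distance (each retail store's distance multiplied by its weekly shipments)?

For a sum of weighted absolute distances on a line, the optimum is the weighted median (not the mean). Total weight W = 718; half-weight = 359.
Sort by position and accumulate weight:
  km 10 (P, w=3) → cum 3
  km 17 (Q, w=225) → cum 228
  km 22 (R, w=50) → cum 278
  km 27 (S, w=120) → cum 398  ≥ 359 → median here
  km 30 (T, w=120) → cum 518
  km 35 (U, w=100) → cum 618
  km 40 (V, w=40) → cum 658
  km 41 (W, w=60) → cum 718
Optimal location: km 27.

x = 27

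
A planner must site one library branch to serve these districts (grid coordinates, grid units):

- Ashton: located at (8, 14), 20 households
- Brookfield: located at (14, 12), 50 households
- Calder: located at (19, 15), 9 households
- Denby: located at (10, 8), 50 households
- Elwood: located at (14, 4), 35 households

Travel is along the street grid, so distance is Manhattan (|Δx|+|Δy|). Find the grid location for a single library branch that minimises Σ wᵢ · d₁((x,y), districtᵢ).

(14, 8)

Manhattan distance separates: Σwᵢ(|x−xᵢ|+|y−yᵢ|) = Σwᵢ|x−xᵢ| + Σwᵢ|y−yᵢ|, so x and y are optimised independently as 1-D weighted medians.
Total weight W = 164; half = 82.
x-coordinate, sorted with cumulative weight:
  x=8 (Ashton, w=20) cum 20
  x=10 (Denby, w=50) cum 70
  x=14 (Brookfield, w=50) cum 120  ← median
  x=14 (Elwood, w=35) cum 155
  x=19 (Calder, w=9) cum 164
⇒ x* = 14
y-coordinate, sorted with cumulative weight:
  y=4 (Elwood, w=35) cum 35
  y=8 (Denby, w=50) cum 85  ← median
  y=12 (Brookfield, w=50) cum 135
  y=14 (Ashton, w=20) cum 155
  y=15 (Calder, w=9) cum 164
⇒ y* = 8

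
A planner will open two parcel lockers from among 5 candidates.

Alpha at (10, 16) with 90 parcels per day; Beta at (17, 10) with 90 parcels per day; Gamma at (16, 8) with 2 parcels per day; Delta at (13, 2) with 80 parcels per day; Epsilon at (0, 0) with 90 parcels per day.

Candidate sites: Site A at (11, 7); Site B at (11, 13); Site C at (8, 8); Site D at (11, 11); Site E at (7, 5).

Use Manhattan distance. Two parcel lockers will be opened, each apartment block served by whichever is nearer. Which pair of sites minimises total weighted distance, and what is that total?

Evaluate every pair (each demand assigned to the nearer of the two):
  {Site D, Site E}: total = 2986
  {Site B, Site E}: total = 2990
  {Site A, Site B}: total = 3362
  {Site A, Site D}: total = 3362
  {Site A, Site E}: total = 3362
  {Site B, Site C}: total = 3506
  {Site C, Site D}: total = 3506
  {Site C, Site E}: total = 3706
  {Site A, Site C}: total = 3722
  {Site B, Site D}: total = 3866
Best pair: {Site D, Site E} with total 2986.

{Site D, Site E}, total 2986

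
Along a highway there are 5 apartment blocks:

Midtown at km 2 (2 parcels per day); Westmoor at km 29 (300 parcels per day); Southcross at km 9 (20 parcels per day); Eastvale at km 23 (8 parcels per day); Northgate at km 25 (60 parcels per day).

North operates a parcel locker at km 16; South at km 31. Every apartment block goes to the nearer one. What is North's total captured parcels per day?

The indifferent point is the midpoint (16+31)/2 = 23.5; apartment blocks left of it (closer to North at 16) go to North, those right go to South.
  Midtown at 2 (w=2) → North
  Southcross at 9 (w=20) → North
  Eastvale at 23 (w=8) → North
  Northgate at 25 (w=60) → South
  Westmoor at 29 (w=300) → South
North captures 30; South captures 360.

30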